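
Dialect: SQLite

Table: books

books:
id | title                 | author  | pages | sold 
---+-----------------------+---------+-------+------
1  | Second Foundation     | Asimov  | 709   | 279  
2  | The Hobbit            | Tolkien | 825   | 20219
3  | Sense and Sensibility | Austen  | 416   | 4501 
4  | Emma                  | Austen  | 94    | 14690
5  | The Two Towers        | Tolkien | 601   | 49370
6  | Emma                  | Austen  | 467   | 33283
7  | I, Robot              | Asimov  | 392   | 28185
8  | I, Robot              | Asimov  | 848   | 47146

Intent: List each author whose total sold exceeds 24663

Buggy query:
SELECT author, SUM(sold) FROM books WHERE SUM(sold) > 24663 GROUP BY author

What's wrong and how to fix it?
Bug: Aggregate functions cannot appear in a WHERE clause

Fix: Use HAVING (which filters groups after aggregation) instead of WHERE

Corrected query:
SELECT author, SUM(sold) FROM books GROUP BY author HAVING SUM(sold) > 24663

Result:
author  | SUM(sold)
--------+----------
Asimov  | 75610    
Austen  | 52474    
Tolkien | 69589    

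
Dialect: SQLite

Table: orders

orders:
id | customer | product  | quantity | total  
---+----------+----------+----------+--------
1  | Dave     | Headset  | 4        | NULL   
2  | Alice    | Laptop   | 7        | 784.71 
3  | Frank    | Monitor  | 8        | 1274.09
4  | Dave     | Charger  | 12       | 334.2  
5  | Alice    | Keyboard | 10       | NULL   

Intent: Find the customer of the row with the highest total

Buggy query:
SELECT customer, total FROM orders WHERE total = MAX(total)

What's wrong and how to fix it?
Bug: WHERE is evaluated per row; an aggregate over the whole table isn't defined there

Fix: Wrap MAX in a scalar subquery so WHERE compares against a single value

Corrected query:
SELECT customer, total FROM orders WHERE total = (SELECT MAX(total) FROM orders)

Result:
customer | total  
---------+--------
Frank    | 1274.09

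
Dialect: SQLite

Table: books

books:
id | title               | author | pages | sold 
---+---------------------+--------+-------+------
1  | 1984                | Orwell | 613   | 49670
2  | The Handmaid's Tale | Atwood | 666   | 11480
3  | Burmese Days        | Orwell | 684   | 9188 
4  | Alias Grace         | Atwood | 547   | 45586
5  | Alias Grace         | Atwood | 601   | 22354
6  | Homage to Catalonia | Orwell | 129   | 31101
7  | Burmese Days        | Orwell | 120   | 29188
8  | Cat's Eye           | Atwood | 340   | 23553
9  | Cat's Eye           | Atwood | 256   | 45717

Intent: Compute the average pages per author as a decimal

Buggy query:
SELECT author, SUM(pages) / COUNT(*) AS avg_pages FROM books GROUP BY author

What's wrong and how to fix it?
Bug: Both operands are integers, so '/' performs integer division and truncates

Fix: Multiply by 1.0 (or CAST to REAL) to force floating-point division

Corrected query:
SELECT author, SUM(pages) * 1.0 / COUNT(*) AS avg_pages FROM books GROUP BY author

Result:
author | avg_pages
-------+----------
Atwood | 482      
Orwell | 386.5    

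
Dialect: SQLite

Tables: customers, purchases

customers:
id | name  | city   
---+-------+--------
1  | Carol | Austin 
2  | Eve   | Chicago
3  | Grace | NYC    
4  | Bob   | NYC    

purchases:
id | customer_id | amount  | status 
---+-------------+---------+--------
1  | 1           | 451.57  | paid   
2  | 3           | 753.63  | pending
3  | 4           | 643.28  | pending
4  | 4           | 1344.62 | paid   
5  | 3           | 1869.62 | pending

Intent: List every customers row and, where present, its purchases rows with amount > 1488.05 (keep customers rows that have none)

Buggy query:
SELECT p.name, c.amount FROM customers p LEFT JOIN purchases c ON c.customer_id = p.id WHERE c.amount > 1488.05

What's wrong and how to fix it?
Bug: Filtering c.amount in WHERE discards the NULL rows produced by LEFT JOIN, turning it into an inner join

Fix: Put 'c.amount > 1488.05' in the JOIN's ON clause instead of WHERE

Corrected query:
SELECT p.name, c.amount FROM customers p LEFT JOIN purchases c ON c.customer_id = p.id AND c.amount > 1488.05

Result:
name  | amount 
------+--------
Carol | NULL   
Eve   | NULL   
Grace | 1869.62
Bob   | NULL   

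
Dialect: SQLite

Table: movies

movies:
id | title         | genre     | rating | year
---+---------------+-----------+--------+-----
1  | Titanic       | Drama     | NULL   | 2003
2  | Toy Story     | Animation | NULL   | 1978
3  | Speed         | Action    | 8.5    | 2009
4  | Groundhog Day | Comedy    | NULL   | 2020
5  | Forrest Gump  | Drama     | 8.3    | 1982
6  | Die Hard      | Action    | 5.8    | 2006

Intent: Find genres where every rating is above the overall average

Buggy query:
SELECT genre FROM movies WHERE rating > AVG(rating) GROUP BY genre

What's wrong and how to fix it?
Bug: WHERE evaluates per row before aggregation, so AVG() is unavailable

Fix: Compute the overall average in a scalar subquery and compare each group's MIN against it in HAVING

Corrected query:
SELECT genre FROM movies GROUP BY genre HAVING MIN(rating) > (SELECT AVG(rating) FROM movies)

Result:
genre
-----
Drama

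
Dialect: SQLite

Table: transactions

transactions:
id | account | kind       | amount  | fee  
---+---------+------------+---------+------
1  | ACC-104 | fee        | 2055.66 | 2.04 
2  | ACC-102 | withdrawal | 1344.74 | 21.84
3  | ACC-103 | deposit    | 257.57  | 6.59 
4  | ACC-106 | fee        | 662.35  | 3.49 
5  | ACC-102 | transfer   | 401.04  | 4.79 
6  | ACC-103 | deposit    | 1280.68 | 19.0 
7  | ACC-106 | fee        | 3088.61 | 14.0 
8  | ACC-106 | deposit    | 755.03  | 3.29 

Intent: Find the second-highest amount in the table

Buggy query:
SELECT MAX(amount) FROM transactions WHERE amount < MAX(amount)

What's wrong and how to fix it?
Bug: MAX(amount) on the right of the comparison is an aggregate-in-WHERE error

Fix: Compute the overall MAX in a subquery, then take MAX of rows below it

Corrected query:
SELECT MAX(amount) FROM transactions WHERE amount < (SELECT MAX(amount) FROM transactions)

Result:
MAX(amount)
-----------
2055.66    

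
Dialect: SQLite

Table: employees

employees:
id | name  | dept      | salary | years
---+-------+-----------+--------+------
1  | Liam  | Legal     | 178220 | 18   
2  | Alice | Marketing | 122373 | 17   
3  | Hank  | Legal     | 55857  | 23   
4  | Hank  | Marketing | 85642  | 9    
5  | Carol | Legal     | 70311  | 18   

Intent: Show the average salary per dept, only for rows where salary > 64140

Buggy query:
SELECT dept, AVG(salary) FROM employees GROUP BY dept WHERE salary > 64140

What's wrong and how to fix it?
Bug: WHERE cannot follow GROUP BY

Fix: Place WHERE between FROM and GROUP BY

Corrected query:
SELECT dept, AVG(salary) FROM employees WHERE salary > 64140 GROUP BY dept

Result:
dept      | AVG(salary)
----------+------------
Legal     | 124265.5   
Marketing | 104007.5   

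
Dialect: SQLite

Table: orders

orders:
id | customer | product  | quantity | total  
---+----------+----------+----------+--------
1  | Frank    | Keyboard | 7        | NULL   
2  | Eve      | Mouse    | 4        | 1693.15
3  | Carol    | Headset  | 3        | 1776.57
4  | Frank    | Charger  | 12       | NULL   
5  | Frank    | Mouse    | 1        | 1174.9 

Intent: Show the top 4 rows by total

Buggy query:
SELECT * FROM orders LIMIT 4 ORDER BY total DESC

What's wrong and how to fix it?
Bug: ORDER BY cannot follow LIMIT; LIMIT is the final clause

Fix: Sort with ORDER BY, then apply LIMIT

Corrected query:
SELECT * FROM orders ORDER BY total DESC LIMIT 4

Result:
id | customer | product  | quantity | total  
---+----------+----------+----------+--------
3  | Carol    | Headset  | 3        | 1776.57
2  | Eve      | Mouse    | 4        | 1693.15
5  | Frank    | Mouse    | 1        | 1174.9 
1  | Frank    | Keyboard | 7        | NULL   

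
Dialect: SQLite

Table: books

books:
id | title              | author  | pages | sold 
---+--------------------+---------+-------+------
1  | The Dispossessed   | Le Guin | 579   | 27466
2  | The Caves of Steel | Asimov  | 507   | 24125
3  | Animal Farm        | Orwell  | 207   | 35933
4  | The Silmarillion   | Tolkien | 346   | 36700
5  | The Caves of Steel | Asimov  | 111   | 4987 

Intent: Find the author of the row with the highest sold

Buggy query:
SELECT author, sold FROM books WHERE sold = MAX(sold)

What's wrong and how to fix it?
Bug: WHERE is evaluated per row; an aggregate over the whole table isn't defined there

Fix: Wrap MAX in a scalar subquery so WHERE compares against a single value

Corrected query:
SELECT author, sold FROM books WHERE sold = (SELECT MAX(sold) FROM books)

Result:
author  | sold 
--------+------
Tolkien | 36700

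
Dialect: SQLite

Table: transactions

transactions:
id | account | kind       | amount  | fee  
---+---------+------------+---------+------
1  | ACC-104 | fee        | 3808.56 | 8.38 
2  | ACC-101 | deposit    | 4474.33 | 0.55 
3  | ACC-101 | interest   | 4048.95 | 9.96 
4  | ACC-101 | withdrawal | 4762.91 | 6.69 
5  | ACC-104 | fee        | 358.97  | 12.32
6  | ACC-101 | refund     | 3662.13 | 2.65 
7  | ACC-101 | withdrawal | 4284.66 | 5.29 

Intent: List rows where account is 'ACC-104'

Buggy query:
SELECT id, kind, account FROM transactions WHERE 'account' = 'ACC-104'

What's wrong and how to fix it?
Bug: Single quotes denote string literals in SQL; the column name is being compared as a constant string

Fix: Remove the quotes around the column name (or use double quotes for an identifier)

Corrected query:
SELECT id, kind, account FROM transactions WHERE account = 'ACC-104'

Result:
id | kind | account
---+------+--------
1  | fee  | ACC-104
5  | fee  | ACC-104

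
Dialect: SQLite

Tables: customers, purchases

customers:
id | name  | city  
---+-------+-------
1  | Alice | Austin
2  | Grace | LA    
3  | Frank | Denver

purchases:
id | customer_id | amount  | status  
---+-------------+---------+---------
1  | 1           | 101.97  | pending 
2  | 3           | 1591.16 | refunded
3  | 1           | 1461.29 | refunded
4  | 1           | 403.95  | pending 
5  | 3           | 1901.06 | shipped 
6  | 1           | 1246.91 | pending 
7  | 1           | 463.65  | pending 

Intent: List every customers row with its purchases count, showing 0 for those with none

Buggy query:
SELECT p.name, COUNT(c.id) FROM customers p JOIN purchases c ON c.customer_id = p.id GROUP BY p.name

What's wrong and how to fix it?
Bug: INNER JOIN drops customers rows that have no matching purchases rows

Fix: Switch to LEFT JOIN to retain unmatched parent rows

Corrected query:
SELECT p.name, COUNT(c.id) FROM customers p LEFT JOIN purchases c ON c.customer_id = p.id GROUP BY p.name

Result:
name  | COUNT(c.id)
------+------------
Alice | 5          
Frank | 2          
Grace | 0          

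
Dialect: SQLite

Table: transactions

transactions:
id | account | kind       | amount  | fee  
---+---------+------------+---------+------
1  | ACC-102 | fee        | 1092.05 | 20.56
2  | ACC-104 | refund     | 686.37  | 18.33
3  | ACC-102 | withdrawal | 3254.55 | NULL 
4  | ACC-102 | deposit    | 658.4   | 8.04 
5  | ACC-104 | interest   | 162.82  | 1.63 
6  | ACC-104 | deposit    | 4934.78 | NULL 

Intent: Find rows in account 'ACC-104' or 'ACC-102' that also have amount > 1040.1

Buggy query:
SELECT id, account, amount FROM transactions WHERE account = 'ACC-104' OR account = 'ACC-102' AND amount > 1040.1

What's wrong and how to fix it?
Bug: AND binds tighter than OR, so this parses as account = 'ACC-104' OR (account = 'ACC-102' AND amount > 1040.1)

Fix: Group the OR with parentheses (or use IN), then AND the threshold

Corrected query:
SELECT id, account, amount FROM transactions WHERE (account = 'ACC-104' OR account = 'ACC-102') AND amount > 1040.1

Result:
id | account | amount 
---+---------+--------
1  | ACC-102 | 1092.05
3  | ACC-102 | 3254.55
6  | ACC-104 | 4934.78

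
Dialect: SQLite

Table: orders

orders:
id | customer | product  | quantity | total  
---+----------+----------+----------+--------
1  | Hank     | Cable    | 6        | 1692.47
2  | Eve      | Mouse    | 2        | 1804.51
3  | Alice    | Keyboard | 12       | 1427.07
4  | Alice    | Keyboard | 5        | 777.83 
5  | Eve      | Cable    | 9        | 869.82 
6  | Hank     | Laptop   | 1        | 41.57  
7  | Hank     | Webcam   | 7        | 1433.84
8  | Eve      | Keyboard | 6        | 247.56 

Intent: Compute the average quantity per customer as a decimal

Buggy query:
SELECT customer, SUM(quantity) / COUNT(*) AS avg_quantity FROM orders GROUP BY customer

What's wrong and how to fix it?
Bug: SUM(quantity) and COUNT(*) are both integers; the division truncates the fractional part

Fix: Multiply by 1.0 (or CAST to REAL) to force floating-point division

Corrected query:
SELECT customer, SUM(quantity) * 1.0 / COUNT(*) AS avg_quantity FROM orders GROUP BY customer

Result:
customer | avg_quantity
---------+-------------
Alice    | 8.5         
Eve      | 5.666667    
Hank     | 4.666667    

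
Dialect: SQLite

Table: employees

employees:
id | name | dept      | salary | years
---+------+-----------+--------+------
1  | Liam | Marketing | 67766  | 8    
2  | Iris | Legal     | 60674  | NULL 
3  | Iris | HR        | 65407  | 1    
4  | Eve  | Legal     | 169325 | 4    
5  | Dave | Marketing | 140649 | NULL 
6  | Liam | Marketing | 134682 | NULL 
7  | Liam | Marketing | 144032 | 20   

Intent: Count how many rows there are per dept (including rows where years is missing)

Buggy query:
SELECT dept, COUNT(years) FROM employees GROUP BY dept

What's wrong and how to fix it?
Bug: COUNT(years) skips NULLs, so groups with missing years are undercounted

Fix: Use COUNT(*) to count all rows regardless of NULL

Corrected query:
SELECT dept, COUNT(*) FROM employees GROUP BY dept

Result:
dept      | COUNT(*)
----------+---------
HR        | 1       
Legal     | 2       
Marketing | 4       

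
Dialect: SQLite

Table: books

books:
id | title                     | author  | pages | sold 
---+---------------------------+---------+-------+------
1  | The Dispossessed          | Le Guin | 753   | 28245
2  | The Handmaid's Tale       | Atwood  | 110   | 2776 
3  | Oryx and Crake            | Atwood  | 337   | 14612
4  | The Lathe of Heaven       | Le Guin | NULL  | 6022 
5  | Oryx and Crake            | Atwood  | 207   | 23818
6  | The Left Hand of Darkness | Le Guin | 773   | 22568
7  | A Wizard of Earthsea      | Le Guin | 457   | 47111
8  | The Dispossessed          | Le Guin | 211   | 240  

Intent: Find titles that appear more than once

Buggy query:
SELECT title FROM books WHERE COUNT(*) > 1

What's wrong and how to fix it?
Bug: WHERE can't reference COUNT(*); aggregates are computed after WHERE

Fix: GROUP BY title, then filter groups with HAVING COUNT(*) > 1

Corrected query:
SELECT title FROM books GROUP BY title HAVING COUNT(*) > 1

Result:
title           
----------------
Oryx and Crake  
The Dispossessed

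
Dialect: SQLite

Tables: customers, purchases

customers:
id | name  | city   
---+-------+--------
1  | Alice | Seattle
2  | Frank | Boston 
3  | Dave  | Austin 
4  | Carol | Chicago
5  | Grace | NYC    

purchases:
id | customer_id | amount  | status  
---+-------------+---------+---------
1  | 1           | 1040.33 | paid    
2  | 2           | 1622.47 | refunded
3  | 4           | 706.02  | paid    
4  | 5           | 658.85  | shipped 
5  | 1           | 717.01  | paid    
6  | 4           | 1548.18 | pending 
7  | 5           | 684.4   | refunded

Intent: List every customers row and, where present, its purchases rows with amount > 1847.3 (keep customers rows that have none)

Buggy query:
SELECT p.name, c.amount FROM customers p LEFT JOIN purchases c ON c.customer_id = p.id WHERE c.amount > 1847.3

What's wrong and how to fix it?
Bug: Filtering c.amount in WHERE discards the NULL rows produced by LEFT JOIN, turning it into an inner join

Fix: Move the right-table condition into the ON clause so unmatched parents are kept

Corrected query:
SELECT p.name, c.amount FROM customers p LEFT JOIN purchases c ON c.customer_id = p.id AND c.amount > 1847.3

Result:
name  | amount
------+-------
Alice | NULL  
Frank | NULL  
Dave  | NULL  
Carol | NULL  
Grace | NULL  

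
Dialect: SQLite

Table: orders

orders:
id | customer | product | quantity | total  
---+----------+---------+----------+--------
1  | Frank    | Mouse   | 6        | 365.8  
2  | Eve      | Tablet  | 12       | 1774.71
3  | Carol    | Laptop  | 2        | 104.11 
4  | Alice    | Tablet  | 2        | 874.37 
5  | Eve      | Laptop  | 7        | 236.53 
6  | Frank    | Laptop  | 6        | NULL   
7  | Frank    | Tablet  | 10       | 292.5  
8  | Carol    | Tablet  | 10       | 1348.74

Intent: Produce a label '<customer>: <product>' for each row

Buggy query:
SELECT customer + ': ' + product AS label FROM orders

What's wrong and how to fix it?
Bug: '+' is numeric addition; on text columns SQLite converts them to 0 instead of concatenating

Fix: Use the || operator for string concatenation

Corrected query:
SELECT customer || ': ' || product AS label FROM orders

Result:
label        
-------------
Frank: Mouse 
Eve: Tablet  
Carol: Laptop
Alice: Tablet
Eve: Laptop  
Frank: Laptop
Frank: Tablet
Carol: Tablet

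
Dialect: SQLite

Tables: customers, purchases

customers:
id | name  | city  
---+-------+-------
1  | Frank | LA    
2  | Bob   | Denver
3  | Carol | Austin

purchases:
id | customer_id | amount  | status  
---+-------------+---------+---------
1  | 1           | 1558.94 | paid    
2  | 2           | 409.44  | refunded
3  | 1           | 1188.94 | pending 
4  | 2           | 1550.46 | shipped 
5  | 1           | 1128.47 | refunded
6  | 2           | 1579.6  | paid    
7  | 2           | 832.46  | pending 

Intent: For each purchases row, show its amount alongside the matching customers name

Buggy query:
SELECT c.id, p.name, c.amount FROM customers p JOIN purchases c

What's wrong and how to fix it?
Bug: Missing join condition: each purchases row is matched to all customers rows instead of just its own

Fix: Specify the join condition linking the foreign key to the parent id

Corrected query:
SELECT c.id, p.name, c.amount FROM customers p JOIN purchases c ON c.customer_id = p.id

Result:
id | name  | amount 
---+-------+--------
1  | Frank | 1558.94
2  | Bob   | 409.44 
3  | Frank | 1188.94
4  | Bob   | 1550.46
5  | Frank | 1128.47
6  | Bob   | 1579.6 
7  | Bob   | 832.46 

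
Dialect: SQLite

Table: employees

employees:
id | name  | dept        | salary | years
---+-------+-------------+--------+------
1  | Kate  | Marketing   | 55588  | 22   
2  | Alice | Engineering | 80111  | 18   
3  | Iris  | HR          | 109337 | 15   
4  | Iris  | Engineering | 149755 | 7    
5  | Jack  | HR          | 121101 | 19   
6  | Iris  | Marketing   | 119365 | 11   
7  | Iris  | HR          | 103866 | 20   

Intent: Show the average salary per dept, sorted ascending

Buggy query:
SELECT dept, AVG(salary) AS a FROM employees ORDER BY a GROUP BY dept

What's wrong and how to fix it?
Bug: GROUP BY must precede ORDER BY

Fix: Reorder: SELECT … FROM … GROUP BY … ORDER BY …

Corrected query:
SELECT dept, AVG(salary) AS a FROM employees GROUP BY dept ORDER BY a

Result:
dept        | a            
------------+--------------
Marketing   | 87476.5      
HR          | 111434.666667
Engineering | 114933       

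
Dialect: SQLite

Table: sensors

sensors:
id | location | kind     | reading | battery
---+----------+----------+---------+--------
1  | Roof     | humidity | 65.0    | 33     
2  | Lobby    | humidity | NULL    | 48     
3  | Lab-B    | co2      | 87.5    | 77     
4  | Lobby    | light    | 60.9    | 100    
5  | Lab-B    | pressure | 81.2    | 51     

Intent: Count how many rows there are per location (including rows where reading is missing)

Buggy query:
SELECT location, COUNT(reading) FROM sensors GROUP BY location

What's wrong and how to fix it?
Bug: COUNT(reading) skips NULLs, so groups with missing reading are undercounted

Fix: Use COUNT(*) to count all rows regardless of NULL

Corrected query:
SELECT location, COUNT(*) FROM sensors GROUP BY location

Result:
location | COUNT(*)
---------+---------
Lab-B    | 2       
Lobby    | 2       
Roof     | 1       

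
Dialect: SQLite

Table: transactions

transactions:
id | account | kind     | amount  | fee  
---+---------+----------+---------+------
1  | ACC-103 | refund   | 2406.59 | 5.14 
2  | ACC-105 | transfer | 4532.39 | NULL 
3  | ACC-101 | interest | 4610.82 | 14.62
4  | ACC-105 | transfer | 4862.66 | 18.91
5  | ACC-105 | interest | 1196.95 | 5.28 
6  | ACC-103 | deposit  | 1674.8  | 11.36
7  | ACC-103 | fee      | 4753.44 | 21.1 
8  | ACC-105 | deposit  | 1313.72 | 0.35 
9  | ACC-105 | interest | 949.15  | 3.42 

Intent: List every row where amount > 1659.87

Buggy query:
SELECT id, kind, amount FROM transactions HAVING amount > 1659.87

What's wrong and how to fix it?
Bug: This is a non-aggregate query (no GROUP BY, no aggregates), so in SQLite the HAVING clause is invalid here; a row-level condition belongs in WHERE

Fix: Replace HAVING with WHERE since the condition applies to individual rows

Corrected query:
SELECT id, kind, amount FROM transactions WHERE amount > 1659.87

Result:
id | kind     | amount 
---+----------+--------
1  | refund   | 2406.59
2  | transfer | 4532.39
3  | interest | 4610.82
4  | transfer | 4862.66
6  | deposit  | 1674.8 
7  | fee      | 4753.44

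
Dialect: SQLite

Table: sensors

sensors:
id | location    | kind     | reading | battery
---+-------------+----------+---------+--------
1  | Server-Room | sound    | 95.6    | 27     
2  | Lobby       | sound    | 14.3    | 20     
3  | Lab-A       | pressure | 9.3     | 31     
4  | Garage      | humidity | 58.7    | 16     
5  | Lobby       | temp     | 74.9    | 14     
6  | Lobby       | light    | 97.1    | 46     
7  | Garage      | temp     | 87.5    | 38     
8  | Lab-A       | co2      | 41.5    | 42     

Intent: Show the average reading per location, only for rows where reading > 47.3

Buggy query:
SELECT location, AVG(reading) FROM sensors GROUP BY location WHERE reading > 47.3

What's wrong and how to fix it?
Bug: WHERE cannot follow GROUP BY

Fix: Move the WHERE clause before GROUP BY

Corrected query:
SELECT location, AVG(reading) FROM sensors WHERE reading > 47.3 GROUP BY location

Result:
location    | AVG(reading)
------------+-------------
Garage      | 73.1        
Lobby       | 86          
Server-Room | 95.6        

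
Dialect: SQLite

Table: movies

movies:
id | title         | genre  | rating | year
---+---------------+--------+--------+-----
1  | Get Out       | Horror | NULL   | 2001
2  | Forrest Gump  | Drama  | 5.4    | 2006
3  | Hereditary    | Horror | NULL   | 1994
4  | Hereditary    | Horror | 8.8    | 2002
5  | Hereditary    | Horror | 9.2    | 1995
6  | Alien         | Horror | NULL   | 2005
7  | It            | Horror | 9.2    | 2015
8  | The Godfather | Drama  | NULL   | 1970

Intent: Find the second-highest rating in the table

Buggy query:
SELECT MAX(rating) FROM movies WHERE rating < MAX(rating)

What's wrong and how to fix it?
Bug: MAX(rating) on the right of the comparison is an aggregate-in-WHERE error

Fix: Compute the overall MAX in a subquery, then take MAX of rows below it

Corrected query:
SELECT MAX(rating) FROM movies WHERE rating < (SELECT MAX(rating) FROM movies)

Result:
MAX(rating)
-----------
8.8        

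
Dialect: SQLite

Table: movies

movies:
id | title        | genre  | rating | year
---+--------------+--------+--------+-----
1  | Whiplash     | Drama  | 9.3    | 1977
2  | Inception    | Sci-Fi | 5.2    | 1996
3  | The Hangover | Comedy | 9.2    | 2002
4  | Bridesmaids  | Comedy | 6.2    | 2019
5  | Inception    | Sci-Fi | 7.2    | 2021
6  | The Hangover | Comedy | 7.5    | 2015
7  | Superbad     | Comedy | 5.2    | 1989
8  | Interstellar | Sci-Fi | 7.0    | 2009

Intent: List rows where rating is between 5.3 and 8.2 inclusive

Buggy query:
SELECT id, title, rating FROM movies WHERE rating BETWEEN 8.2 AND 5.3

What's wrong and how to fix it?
Bug: BETWEEN expects the lower bound first; with 8.2 AND 5.3 the range is empty

Fix: Swap the bounds so the smaller value comes first

Corrected query:
SELECT id, title, rating FROM movies WHERE rating BETWEEN 5.3 AND 8.2

Result:
id | title        | rating
---+--------------+-------
4  | Bridesmaids  | 6.2   
5  | Inception    | 7.2   
6  | The Hangover | 7.5   
8  | Interstellar | 7     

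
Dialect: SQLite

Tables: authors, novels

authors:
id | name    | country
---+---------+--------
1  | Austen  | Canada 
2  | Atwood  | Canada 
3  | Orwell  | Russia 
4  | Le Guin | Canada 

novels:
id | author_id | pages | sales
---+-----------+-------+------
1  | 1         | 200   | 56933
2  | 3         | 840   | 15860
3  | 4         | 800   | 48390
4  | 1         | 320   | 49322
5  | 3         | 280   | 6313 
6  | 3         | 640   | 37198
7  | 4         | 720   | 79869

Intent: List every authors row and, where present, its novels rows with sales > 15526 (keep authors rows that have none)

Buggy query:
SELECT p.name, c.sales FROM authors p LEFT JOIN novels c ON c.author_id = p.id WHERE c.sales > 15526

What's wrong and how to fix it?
Bug: Filtering c.sales in WHERE discards the NULL rows produced by LEFT JOIN, turning it into an inner join

Fix: Put 'c.sales > 15526' in the JOIN's ON clause instead of WHERE

Corrected query:
SELECT p.name, c.sales FROM authors p LEFT JOIN novels c ON c.author_id = p.id AND c.sales > 15526

Result:
name    | sales
--------+------
Austen  | 49322
Austen  | 56933
Atwood  | NULL 
Orwell  | 15860
Orwell  | 37198
Le Guin | 48390
Le Guin | 79869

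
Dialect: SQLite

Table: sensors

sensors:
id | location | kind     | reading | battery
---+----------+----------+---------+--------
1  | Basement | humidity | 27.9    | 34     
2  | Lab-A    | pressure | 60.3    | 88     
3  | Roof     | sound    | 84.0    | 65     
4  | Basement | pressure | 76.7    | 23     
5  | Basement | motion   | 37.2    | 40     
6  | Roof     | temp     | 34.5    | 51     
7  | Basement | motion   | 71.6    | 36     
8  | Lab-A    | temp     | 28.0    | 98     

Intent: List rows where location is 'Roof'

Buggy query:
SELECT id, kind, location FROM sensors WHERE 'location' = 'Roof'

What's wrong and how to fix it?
Bug: 'location' in single quotes is a string literal, not the column; the comparison is literal-vs-literal and never true

Fix: Remove the quotes around the column name (or use double quotes for an identifier)

Corrected query:
SELECT id, kind, location FROM sensors WHERE location = 'Roof'

Result:
id | kind  | location
---+-------+---------
3  | sound | Roof    
6  | temp  | Roof    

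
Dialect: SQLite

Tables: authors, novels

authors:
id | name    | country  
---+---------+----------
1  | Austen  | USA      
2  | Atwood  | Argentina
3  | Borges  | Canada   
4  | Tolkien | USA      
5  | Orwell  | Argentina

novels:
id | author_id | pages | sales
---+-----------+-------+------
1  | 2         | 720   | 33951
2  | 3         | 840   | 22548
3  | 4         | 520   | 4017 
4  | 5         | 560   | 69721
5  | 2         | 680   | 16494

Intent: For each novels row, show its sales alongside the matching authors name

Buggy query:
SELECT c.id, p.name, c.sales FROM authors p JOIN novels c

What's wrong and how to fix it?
Bug: JOIN with no ON clause produces a cartesian product; every novels row pairs with every authors row

Fix: Specify the join condition linking the foreign key to the parent id

Corrected query:
SELECT c.id, p.name, c.sales FROM authors p JOIN novels c ON c.author_id = p.id

Result:
id | name    | sales
---+---------+------
1  | Atwood  | 33951
2  | Borges  | 22548
3  | Tolkien | 4017 
4  | Orwell  | 69721
5  | Atwood  | 16494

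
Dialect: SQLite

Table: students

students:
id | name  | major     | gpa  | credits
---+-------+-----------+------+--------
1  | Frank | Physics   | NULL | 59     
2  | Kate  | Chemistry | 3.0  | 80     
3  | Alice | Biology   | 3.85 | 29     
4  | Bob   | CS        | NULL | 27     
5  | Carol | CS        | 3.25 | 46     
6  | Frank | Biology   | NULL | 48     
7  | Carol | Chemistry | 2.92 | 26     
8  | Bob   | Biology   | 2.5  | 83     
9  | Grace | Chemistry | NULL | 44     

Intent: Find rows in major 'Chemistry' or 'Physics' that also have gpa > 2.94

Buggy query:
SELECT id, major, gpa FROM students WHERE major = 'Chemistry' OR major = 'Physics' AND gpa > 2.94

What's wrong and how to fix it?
Bug: AND binds tighter than OR, so this parses as major = 'Chemistry' OR (major = 'Physics' AND gpa > 2.94)

Fix: Group the OR with parentheses (or use IN), then AND the threshold

Corrected query:
SELECT id, major, gpa FROM students WHERE (major = 'Chemistry' OR major = 'Physics') AND gpa > 2.94

Result:
id | major     | gpa
---+-----------+----
2  | Chemistry | 3  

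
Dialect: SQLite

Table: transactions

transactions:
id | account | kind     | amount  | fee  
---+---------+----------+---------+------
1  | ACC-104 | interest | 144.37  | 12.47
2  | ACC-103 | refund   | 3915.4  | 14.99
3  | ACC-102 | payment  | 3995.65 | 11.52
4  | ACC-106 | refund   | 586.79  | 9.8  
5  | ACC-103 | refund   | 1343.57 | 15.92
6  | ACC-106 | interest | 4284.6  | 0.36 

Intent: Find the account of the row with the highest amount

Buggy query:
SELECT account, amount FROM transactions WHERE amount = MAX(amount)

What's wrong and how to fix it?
Bug: WHERE is evaluated per row; an aggregate over the whole table isn't defined there

Fix: Use a subquery: WHERE amount = (SELECT MAX(amount) FROM transactions)

Corrected query:
SELECT account, amount FROM transactions WHERE amount = (SELECT MAX(amount) FROM transactions)

Result:
account | amount
--------+-------
ACC-106 | 4284.6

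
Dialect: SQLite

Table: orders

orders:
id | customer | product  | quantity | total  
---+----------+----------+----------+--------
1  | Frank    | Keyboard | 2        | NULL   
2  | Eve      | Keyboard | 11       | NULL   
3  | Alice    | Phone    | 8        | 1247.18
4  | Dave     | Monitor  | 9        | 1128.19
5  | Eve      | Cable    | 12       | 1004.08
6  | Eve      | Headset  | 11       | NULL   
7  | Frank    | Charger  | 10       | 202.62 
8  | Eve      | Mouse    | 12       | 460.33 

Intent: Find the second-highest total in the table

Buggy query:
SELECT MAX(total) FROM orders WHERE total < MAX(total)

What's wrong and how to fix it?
Bug: The inner MAX is an aggregate inside WHERE, which is not allowed

Fix: Compute the overall MAX in a subquery, then take MAX of rows below it

Corrected query:
SELECT MAX(total) FROM orders WHERE total < (SELECT MAX(total) FROM orders)

Result:
MAX(total)
----------
1128.19   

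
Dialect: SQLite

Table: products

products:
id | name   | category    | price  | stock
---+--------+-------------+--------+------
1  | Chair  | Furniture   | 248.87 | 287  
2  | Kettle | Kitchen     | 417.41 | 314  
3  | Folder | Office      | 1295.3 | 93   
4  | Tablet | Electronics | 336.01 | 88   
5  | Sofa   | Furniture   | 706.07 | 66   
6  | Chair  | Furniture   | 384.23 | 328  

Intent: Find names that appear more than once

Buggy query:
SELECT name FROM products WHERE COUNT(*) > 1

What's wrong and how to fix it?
Bug: WHERE can't reference COUNT(*); aggregates are computed after WHERE

Fix: Group first, then use HAVING for the count condition

Corrected query:
SELECT name FROM products GROUP BY name HAVING COUNT(*) > 1

Result:
name 
-----
Chair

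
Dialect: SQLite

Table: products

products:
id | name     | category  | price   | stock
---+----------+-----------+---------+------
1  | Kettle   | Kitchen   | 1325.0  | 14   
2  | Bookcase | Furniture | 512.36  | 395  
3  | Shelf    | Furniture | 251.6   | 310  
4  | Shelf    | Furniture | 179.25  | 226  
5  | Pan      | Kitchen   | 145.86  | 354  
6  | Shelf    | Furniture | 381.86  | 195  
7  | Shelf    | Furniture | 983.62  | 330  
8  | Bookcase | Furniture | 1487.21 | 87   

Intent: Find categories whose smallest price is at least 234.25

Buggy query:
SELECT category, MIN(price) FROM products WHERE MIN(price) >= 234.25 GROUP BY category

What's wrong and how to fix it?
Bug: Aggregates like MIN are computed per group after WHERE runs

Fix: Use HAVING for the per-group MIN condition

Corrected query:
SELECT category, MIN(price) FROM products GROUP BY category HAVING MIN(price) >= 234.25

Result:
(no rows)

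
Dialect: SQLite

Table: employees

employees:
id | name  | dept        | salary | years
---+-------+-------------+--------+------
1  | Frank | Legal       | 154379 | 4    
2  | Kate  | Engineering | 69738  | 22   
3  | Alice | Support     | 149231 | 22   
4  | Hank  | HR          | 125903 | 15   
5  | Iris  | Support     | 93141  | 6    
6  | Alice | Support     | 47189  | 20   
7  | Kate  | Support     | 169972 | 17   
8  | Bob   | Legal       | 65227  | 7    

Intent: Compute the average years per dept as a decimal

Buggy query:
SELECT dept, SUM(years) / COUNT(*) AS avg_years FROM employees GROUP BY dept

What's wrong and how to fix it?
Bug: SUM(years) and COUNT(*) are both integers; the division truncates the fractional part

Fix: Multiply by 1.0 (or CAST to REAL) to force floating-point division

Corrected query:
SELECT dept, SUM(years) * 1.0 / COUNT(*) AS avg_years FROM employees GROUP BY dept

Result:
dept        | avg_years
------------+----------
Engineering | 22       
HR          | 15       
Legal       | 5.5      
Support     | 16.25    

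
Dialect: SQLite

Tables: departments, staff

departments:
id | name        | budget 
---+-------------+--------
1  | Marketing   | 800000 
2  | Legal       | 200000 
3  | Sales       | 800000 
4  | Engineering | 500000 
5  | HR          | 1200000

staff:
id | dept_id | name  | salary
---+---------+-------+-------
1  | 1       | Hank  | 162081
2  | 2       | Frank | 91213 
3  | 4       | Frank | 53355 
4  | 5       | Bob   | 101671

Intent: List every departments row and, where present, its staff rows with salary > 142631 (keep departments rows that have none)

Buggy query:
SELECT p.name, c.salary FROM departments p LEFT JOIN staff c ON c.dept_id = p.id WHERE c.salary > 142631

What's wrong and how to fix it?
Bug: A WHERE condition on the right-hand table after LEFT JOIN drops unmatched parents

Fix: Put 'c.salary > 142631' in the JOIN's ON clause instead of WHERE

Corrected query:
SELECT p.name, c.salary FROM departments p LEFT JOIN staff c ON c.dept_id = p.id AND c.salary > 142631

Result:
name        | salary
------------+-------
Marketing   | 162081
Legal       | NULL  
Sales       | NULL  
Engineering | NULL  
HR          | NULL  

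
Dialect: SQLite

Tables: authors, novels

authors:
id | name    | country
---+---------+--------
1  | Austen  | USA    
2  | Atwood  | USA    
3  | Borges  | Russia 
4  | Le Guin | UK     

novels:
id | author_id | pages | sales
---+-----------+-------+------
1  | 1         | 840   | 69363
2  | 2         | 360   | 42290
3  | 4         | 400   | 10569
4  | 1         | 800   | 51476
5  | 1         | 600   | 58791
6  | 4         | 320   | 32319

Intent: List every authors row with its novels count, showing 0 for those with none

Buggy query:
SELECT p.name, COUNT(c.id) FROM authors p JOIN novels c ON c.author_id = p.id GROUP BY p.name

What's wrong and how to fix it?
Bug: An inner join excludes parents with zero children

Fix: Use LEFT JOIN so parents without children still appear (COUNT(c.id) gives 0)

Corrected query:
SELECT p.name, COUNT(c.id) FROM authors p LEFT JOIN novels c ON c.author_id = p.id GROUP BY p.name

Result:
name    | COUNT(c.id)
--------+------------
Atwood  | 1          
Austen  | 3          
Borges  | 0          
Le Guin | 2          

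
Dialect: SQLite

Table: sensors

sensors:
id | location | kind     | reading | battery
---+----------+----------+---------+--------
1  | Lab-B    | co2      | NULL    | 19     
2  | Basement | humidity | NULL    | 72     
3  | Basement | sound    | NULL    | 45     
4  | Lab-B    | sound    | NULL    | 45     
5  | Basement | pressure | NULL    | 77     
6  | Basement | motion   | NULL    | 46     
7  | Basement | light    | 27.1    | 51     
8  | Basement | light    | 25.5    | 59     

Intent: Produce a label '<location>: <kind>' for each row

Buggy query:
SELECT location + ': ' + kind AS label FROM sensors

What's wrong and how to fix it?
Bug: '+' is numeric addition; on text columns SQLite converts them to 0 instead of concatenating

Fix: Use the || operator for string concatenation

Corrected query:
SELECT location || ': ' || kind AS label FROM sensors

Result:
label             
------------------
Lab-B: co2        
Basement: humidity
Basement: sound   
Lab-B: sound      
Basement: pressure
Basement: motion  
Basement: light   
Basement: light   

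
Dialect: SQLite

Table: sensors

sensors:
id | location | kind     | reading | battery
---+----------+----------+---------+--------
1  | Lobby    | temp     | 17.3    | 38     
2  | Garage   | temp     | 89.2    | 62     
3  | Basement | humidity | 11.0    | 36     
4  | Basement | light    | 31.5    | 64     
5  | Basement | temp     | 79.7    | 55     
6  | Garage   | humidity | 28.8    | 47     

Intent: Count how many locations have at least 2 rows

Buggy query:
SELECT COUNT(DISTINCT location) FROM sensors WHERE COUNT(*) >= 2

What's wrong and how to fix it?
Bug: COUNT(*) cannot appear in WHERE; the per-group count doesn't exist yet

Fix: Use a subquery that GROUPs and filters with HAVING, then count its rows

Corrected query:
SELECT COUNT(*) FROM (SELECT location FROM sensors GROUP BY location HAVING COUNT(*) >= 2)

Result:
COUNT(*)
--------
2       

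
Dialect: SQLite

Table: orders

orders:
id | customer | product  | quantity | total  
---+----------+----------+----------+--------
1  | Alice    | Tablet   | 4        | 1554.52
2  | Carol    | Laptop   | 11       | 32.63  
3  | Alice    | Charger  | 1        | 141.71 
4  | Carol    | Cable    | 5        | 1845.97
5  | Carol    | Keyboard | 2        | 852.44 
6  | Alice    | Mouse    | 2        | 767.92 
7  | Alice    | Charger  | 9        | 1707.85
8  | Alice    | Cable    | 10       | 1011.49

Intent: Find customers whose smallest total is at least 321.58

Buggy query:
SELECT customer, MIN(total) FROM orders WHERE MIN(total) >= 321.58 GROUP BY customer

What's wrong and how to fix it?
Bug: MIN() in WHERE is a misuse of aggregate

Fix: Use HAVING for the per-group MIN condition

Corrected query:
SELECT customer, MIN(total) FROM orders GROUP BY customer HAVING MIN(total) >= 321.58

Result:
(no rows)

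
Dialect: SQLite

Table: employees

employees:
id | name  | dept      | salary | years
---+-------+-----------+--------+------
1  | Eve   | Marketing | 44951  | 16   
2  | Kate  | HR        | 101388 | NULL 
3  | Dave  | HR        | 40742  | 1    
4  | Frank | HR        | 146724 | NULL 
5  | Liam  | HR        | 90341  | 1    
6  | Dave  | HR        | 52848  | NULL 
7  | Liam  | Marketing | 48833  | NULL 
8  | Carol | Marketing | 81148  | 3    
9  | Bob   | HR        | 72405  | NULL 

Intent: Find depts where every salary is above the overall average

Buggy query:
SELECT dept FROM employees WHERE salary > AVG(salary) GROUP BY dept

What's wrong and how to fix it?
Bug: AVG() is an aggregate; it can't sit directly in WHERE

Fix: Compute the overall average in a scalar subquery and compare each group's MIN against it in HAVING

Corrected query:
SELECT dept FROM employees GROUP BY dept HAVING MIN(salary) > (SELECT AVG(salary) FROM employees)

Result:
(no rows)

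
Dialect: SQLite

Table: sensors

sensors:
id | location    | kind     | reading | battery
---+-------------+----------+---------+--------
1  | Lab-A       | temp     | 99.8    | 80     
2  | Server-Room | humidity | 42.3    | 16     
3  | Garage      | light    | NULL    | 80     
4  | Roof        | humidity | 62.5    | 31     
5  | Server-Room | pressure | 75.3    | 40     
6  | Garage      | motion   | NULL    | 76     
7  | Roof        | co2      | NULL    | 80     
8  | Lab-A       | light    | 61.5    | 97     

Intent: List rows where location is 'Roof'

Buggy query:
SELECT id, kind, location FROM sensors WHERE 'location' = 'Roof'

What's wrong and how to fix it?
Bug: 'location' in single quotes is a string literal, not the column; the comparison is literal-vs-literal and never true

Fix: Reference the column as location without single quotes

Corrected query:
SELECT id, kind, location FROM sensors WHERE location = 'Roof'

Result:
id | kind     | location
---+----------+---------
4  | humidity | Roof    
7  | co2      | Roof    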